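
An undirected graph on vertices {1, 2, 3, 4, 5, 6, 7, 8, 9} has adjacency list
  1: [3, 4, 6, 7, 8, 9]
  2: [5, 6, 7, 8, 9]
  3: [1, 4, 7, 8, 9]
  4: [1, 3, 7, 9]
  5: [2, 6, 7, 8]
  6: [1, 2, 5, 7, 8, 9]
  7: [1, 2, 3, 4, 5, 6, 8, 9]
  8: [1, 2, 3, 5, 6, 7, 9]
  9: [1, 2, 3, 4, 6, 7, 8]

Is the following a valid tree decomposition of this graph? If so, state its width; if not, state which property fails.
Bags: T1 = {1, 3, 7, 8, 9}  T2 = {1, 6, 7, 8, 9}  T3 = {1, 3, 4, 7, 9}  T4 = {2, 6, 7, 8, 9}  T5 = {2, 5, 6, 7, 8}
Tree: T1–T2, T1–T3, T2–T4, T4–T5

Every vertex of G appears in some bag (union = {1, 2, 3, 4, 5, 6, 7, 8, 9}); every edge is covered by a bag; and for each vertex v the set of bags containing v is connected in the bag tree. The decomposition is therefore valid. The largest bag has 5 vertices, so the width is 4.

Yes; width 4.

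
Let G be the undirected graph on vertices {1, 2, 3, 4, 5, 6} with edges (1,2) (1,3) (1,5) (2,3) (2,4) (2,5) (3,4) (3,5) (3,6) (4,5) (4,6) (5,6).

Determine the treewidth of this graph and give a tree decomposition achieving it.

The largest bag has 4 vertices, giving width 3; this decomposition certifies tw(G) ≤ 3. On the other hand G contains the 4-clique {1, 2, 3, 5}. A clique must lie in a single bag of any decomposition, so no decomposition can have width below 3. The upper and lower bounds meet at 3, so that is the treewidth.

Treewidth 3.
Bags: B1 = {3, 4, 5, 6}  B2 = {2, 3, 4, 5}  B3 = {1, 2, 3, 5}
Tree: B1–B2, B2–B3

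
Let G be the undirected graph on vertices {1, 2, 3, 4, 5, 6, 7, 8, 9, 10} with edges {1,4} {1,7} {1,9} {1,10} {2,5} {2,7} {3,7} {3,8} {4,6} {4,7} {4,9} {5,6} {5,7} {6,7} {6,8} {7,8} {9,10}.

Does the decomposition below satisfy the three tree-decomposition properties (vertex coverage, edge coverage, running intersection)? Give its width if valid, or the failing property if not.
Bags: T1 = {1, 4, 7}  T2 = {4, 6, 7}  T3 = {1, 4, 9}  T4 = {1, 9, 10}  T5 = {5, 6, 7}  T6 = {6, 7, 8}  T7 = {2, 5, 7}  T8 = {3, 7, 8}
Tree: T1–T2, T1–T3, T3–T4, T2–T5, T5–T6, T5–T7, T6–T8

Every vertex of G appears in some bag (union = {1, 2, 3, 4, 5, 6, 7, 8, 9, 10}); every edge is covered by a bag; and for each vertex v the set of bags containing v is connected in the bag tree. The decomposition is therefore valid. The largest bag has 3 vertices, so the width is 2.

Yes; width 2.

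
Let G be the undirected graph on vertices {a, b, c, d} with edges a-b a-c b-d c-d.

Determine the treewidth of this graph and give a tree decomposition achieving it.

Every bag has size at most 3, so the width is 3 − 1 = 2 and tw(G) ≤ 2. For the lower bound, G contains the cycle b–a–c–d–b, so G is not a forest; only forests have treewidth ≤ 1, hence tw(G) ≥ 2. Therefore the treewidth is 2.

Treewidth 2.
One optimal decomposition is:
Bags: B1 = {a, b, c}  B2 = {b, c, d}
Tree: B1–B2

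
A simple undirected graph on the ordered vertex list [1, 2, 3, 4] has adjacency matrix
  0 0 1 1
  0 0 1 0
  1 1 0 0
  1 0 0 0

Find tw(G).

1

A width-1 tree decomposition is:
Bags: B1 = {1, 4}  B2 = {1, 3}  B3 = {2, 3}
Tree: B1–B2, B2–B3
Each bag holds 2 vertices, so the decomposition has width 1, which upper-bounds the treewidth. Since G has at least one edge (e.g. 4–1), it is not an edgeless graph, so tw(G) ≥ 1. The upper and lower bounds meet at 1, so that is the treewidth.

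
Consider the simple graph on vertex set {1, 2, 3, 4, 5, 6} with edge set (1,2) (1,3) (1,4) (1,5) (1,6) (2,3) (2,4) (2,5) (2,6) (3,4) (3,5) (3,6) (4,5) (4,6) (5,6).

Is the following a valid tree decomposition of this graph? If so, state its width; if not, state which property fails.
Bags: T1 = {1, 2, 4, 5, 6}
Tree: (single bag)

A tree decomposition must satisfy three properties: every vertex lies in some bag; for every edge, both endpoints lie together in some bag; and for every vertex, the bags containing it form a connected subtree. Here vertex 3 appears in no bag, so the decomposition is invalid.

No — vertex 3 appears in no bag.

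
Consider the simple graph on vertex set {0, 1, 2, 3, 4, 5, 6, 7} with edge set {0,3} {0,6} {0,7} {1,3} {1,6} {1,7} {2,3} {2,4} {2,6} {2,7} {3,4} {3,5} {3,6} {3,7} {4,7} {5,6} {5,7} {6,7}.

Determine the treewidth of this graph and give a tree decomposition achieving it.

Each bag holds 4 vertices, so the decomposition has width 3, which upper-bounds the treewidth. On the other hand G contains the 4-clique {2, 3, 4, 7}. A clique must lie in a single bag of any decomposition, so no decomposition can have width below 3. Therefore the treewidth is 3.

Treewidth 3.
One such decomposition:
Bags: B1 = {2, 3, 6, 7}  B2 = {0, 3, 6, 7}  B3 = {1, 3, 6, 7}  B4 = {3, 5, 6, 7}  B5 = {2, 3, 4, 7}
Tree: B1–B2, B2–B3, B1–B4, B1–B5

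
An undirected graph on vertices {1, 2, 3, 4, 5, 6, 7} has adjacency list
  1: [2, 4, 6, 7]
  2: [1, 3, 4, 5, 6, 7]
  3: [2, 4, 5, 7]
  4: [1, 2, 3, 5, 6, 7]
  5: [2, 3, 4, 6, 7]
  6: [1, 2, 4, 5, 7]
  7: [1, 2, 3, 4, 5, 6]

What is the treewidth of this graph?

A width-4 tree decomposition is:
Bags: B1 = {1, 2, 4, 6, 7}  B2 = {2, 4, 5, 6, 7}  B3 = {2, 3, 4, 5, 7}
Tree: B1–B2, B2–B3
Every bag has size at most 5, so the width is 5 − 1 = 4 and tw(G) ≤ 4. For the lower bound, the 5 vertices {1, 2, 4, 6, 7} are pairwise adjacent, and any tree decomposition puts a clique entirely inside one bag — forcing width ≥ 4. Therefore the treewidth is 4.

4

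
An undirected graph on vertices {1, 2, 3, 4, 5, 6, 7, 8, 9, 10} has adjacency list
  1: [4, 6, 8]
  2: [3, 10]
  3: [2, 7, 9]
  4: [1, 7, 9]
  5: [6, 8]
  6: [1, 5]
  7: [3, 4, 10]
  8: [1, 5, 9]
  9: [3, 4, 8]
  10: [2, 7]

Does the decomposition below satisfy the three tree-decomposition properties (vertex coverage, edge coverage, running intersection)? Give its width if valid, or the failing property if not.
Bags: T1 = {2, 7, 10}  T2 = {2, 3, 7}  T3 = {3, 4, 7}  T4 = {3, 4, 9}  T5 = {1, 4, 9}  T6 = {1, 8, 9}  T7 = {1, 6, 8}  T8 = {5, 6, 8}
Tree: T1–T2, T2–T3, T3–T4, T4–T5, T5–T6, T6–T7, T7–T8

Yes; width 2.

Checking the three conditions: (i) the bags cover all of {1, 2, 3, 4, 5, 6, 7, 8, 9, 10}; (ii) for each edge, some bag contains both endpoints; (iii) the bags containing any fixed vertex form a subtree. All hold, so the decomposition is valid with width 3 − 1 = 2.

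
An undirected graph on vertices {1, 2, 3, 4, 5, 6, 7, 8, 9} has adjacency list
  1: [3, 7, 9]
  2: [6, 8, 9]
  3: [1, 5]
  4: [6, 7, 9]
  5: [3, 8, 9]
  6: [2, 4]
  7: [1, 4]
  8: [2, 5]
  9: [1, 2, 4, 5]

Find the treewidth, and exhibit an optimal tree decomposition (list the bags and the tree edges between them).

Treewidth 3.
One optimal decomposition is:
Bags: B1 = {1, 4, 6, 7}  B2 = {1, 4, 6, 9}  B3 = {1, 2, 6, 9}  B4 = {1, 2, 3, 9}  B5 = {2, 3, 5, 9}  B6 = {2, 3, 5, 8}
Tree: B1–B2, B2–B3, B3–B4, B4–B5, B5–B6

Every bag has size at most 4, so the width is 4 − 1 = 3 and tw(G) ≤ 3. For the lower bound: the 4 vertex sets {4,6,7}, {1}, {9}, {2,3,5,8} are disjoint, each induces a connected subgraph, and every pair is joined by at least one edge of G. Contracting each set to a single vertex therefore yields K_{4} as a minor, and since treewidth is minor-monotone, tw(G) ≥ tw(K_{4}) = 3. Combining the bounds, tw(G) = 3.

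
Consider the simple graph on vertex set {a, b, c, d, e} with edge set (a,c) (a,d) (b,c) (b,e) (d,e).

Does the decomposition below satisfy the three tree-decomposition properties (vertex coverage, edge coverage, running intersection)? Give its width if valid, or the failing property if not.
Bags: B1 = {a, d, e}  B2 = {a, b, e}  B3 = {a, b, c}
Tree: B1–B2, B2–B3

Vertex coverage: the bags together contain {a, b, c, d, e}, the full vertex set. Edge coverage: each edge of G has both endpoints in at least one bag. Running intersection: for every vertex, the bags containing it form a connected subtree. All three properties hold, so this is a valid tree decomposition of width max|bag| − 1 = 2, and hence tw(G) ≤ 2.

Yes; width 2.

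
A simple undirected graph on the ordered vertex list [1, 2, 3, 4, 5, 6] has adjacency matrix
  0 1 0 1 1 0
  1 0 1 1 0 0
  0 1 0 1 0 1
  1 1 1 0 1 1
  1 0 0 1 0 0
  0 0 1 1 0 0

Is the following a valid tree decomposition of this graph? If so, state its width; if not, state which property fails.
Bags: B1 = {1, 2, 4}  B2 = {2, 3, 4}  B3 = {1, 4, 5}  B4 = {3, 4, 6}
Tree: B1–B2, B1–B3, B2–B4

Yes; width 2.

Vertex coverage: the bags together contain {1, 2, 3, 4, 5, 6}, the full vertex set. Edge coverage: each edge of G has both endpoints in at least one bag. Running intersection: for every vertex, the bags containing it form a connected subtree. All three properties hold, so this is a valid tree decomposition of width max|bag| − 1 = 2, and hence tw(G) ≤ 2.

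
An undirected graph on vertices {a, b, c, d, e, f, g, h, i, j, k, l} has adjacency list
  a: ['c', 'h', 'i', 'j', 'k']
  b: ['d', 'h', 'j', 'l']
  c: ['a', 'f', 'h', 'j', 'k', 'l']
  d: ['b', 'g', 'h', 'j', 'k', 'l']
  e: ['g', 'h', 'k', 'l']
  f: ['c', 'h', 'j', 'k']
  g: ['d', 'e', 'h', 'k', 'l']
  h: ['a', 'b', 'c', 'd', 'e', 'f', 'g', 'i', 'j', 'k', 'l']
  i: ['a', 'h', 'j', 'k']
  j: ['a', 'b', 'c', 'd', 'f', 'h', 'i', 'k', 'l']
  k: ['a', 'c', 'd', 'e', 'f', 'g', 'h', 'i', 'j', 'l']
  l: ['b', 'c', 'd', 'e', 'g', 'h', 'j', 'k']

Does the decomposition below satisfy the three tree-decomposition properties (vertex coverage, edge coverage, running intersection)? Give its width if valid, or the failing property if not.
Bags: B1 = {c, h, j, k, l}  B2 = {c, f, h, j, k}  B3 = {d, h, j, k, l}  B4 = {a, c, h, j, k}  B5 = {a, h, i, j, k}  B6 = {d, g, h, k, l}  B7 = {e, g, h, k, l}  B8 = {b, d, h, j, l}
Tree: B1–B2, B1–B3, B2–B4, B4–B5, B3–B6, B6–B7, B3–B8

Yes; width 4.

Vertex coverage: the bags together contain {a, b, c, d, e, f, g, h, i, j, k, l}, the full vertex set. Edge coverage: each edge of G has both endpoints in at least one bag. Running intersection: for every vertex, the bags containing it form a connected subtree. All three properties hold, so this is a valid tree decomposition of width max|bag| − 1 = 4, and hence tw(G) ≤ 4.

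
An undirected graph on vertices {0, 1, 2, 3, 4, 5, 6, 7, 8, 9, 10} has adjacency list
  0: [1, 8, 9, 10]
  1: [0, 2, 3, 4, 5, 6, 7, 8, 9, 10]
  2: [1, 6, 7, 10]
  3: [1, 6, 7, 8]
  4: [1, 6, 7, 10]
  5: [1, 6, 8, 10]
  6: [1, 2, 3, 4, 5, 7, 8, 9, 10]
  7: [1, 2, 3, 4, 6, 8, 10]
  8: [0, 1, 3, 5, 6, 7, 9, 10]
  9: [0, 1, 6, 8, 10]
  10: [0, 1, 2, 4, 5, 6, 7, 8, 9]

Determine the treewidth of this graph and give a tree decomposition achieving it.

Each bag holds 5 vertices, so the decomposition has width 4, which upper-bounds the treewidth. For the lower bound, the 5 vertices {0, 1, 8, 9, 10} are pairwise adjacent, and any tree decomposition puts a clique entirely inside one bag — forcing width ≥ 4. Hence tw(G) = 4 exactly.

Treewidth 4.
One optimal decomposition is:
Bags: B1 = {1, 6, 7, 8, 10}  B2 = {1, 5, 6, 8, 10}  B3 = {1, 3, 6, 7, 8}  B4 = {1, 6, 8, 9, 10}  B5 = {1, 2, 6, 7, 10}  B6 = {1, 4, 6, 7, 10}  B7 = {0, 1, 8, 9, 10}
Tree: B1–B2, B1–B3, B2–B4, B1–B5, B5–B6, B4–B7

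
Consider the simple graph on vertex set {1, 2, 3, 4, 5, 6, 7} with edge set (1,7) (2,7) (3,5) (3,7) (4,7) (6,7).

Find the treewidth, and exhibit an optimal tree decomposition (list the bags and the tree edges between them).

Treewidth 1.
One optimal decomposition is:
Bags: B1 = {3, 7}  B2 = {1, 7}  B3 = {6, 7}  B4 = {4, 7}  B5 = {3, 5}  B6 = {2, 7}
Tree: B1–B2, B1–B3, B1–B4, B1–B5, B1–B6

The largest bag has 2 vertices, giving width 1; this decomposition certifies tw(G) ≤ 1. Any graph with an edge has treewidth ≥ 1, and G has the edge 3–7. Therefore the treewidth is 1.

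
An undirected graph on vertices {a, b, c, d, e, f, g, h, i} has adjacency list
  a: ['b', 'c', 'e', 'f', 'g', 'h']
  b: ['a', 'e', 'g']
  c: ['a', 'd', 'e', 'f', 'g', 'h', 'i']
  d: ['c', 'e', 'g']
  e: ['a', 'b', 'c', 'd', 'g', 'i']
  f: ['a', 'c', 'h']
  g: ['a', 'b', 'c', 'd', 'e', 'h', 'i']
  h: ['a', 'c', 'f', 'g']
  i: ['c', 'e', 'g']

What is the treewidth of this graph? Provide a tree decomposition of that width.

The largest bag has 4 vertices, giving width 3; this decomposition certifies tw(G) ≤ 3. Conversely, {c, d, e, g} is a clique of size 4, and the vertices of any clique must share a bag in every tree decomposition; so some bag has ≥ 4 vertices and tw(G) ≥ 3. Hence tw(G) = 3 exactly.

Treewidth 3.
One such decomposition:
Bags: B1 = {a, c, e, g}  B2 = {a, c, g, h}  B3 = {c, d, e, g}  B4 = {a, b, e, g}  B5 = {a, c, f, h}  B6 = {c, e, g, i}
Tree: B1–B2, B1–B3, B1–B4, B2–B5, B1–B6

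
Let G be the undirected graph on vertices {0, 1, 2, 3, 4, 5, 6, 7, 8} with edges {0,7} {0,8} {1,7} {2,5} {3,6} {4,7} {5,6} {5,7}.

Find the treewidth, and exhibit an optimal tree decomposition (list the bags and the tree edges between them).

Treewidth 1.
One optimal decomposition is:
Bags: B1 = {2, 5}  B2 = {5, 7}  B3 = {0, 7}  B4 = {1, 7}  B5 = {5, 6}  B6 = {0, 8}  B7 = {3, 6}  B8 = {4, 7}
Tree: B1–B2, B2–B3, B3–B4, B1–B5, B3–B6, B5–B7, B4–B8

Each bag holds 2 vertices, so the decomposition has width 1, which upper-bounds the treewidth. Any graph with an edge has treewidth ≥ 1, and G has the edge 5–2. The upper and lower bounds meet at 1, so that is the treewidth.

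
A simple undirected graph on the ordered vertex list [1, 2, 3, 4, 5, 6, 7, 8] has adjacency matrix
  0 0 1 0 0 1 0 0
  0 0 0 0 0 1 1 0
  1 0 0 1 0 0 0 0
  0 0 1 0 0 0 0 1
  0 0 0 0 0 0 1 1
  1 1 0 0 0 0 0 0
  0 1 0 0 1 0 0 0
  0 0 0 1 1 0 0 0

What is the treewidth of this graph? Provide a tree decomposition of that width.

Treewidth 2.
One such decomposition:
Bags: B1 = {1, 3, 6}  B2 = {2, 3, 6}  B3 = {2, 3, 7}  B4 = {3, 5, 7}  B5 = {3, 5, 8}  B6 = {3, 4, 8}
Tree: B1–B2, B2–B3, B3–B4, B4–B5, B5–B6

The largest bag has 3 vertices, giving width 2; this decomposition certifies tw(G) ≤ 2. The edges 3–1–6–2–7–5–8–4–3 form a cycle, so G is not a tree and its treewidth is at least 2. Combining the bounds, tw(G) = 2.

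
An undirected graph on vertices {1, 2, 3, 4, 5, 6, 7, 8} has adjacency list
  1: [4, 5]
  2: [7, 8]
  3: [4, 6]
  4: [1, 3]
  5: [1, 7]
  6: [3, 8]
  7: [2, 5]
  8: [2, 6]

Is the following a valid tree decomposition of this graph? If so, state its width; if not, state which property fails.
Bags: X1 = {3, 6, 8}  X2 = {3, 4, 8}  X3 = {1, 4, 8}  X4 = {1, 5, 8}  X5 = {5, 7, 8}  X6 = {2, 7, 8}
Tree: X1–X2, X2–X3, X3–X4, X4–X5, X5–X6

Yes; width 2.

Vertex coverage: the bags together contain {1, 2, 3, 4, 5, 6, 7, 8}, the full vertex set. Edge coverage: each edge of G has both endpoints in at least one bag. Running intersection: for every vertex, the bags containing it form a connected subtree. All three properties hold, so this is a valid tree decomposition of width max|bag| − 1 = 2, and hence tw(G) ≤ 2.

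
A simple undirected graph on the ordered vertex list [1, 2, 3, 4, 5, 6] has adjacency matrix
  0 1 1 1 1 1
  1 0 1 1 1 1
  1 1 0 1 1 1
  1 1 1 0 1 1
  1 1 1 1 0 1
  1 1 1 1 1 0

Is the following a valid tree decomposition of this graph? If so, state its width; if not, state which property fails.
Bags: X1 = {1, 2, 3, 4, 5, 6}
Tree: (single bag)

Vertex coverage: the bags together contain {1, 2, 3, 4, 5, 6}, the full vertex set. Edge coverage: each edge of G has both endpoints in at least one bag. Running intersection: for every vertex, the bags containing it form a connected subtree. All three properties hold, so this is a valid tree decomposition of width max|bag| − 1 = 5, and hence tw(G) ≤ 5.

Yes; width 5.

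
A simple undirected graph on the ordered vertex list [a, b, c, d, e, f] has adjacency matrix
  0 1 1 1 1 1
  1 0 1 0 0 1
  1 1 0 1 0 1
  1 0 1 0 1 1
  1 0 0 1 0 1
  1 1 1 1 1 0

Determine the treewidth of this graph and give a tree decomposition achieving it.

Treewidth 3.
One optimal decomposition is:
Bags: B1 = {a, c, d, f}  B2 = {a, d, e, f}  B3 = {a, b, c, f}
Tree: B1–B2, B1–B3

Every bag has size at most 4, so the width is 4 − 1 = 3 and tw(G) ≤ 3. On the other hand G contains the 4-clique {a, d, e, f}. A clique must lie in a single bag of any decomposition, so no decomposition can have width below 3. Therefore the treewidth is 3.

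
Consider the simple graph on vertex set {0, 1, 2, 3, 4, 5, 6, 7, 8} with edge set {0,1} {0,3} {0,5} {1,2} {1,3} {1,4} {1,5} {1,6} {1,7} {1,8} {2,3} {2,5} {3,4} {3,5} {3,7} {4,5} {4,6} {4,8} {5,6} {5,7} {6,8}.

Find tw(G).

A width-3 tree decomposition is:
Bags: B1 = {1, 3, 4, 5}  B2 = {1, 4, 5, 6}  B3 = {0, 1, 3, 5}  B4 = {1, 2, 3, 5}  B5 = {1, 3, 5, 7}  B6 = {1, 4, 6, 8}
Tree: B1–B2, B1–B3, B3–B4, B3–B5, B2–B6
The largest bag has 4 vertices, giving width 3; this decomposition certifies tw(G) ≤ 3. On the other hand G contains the 4-clique {1, 4, 6, 8}. A clique must lie in a single bag of any decomposition, so no decomposition can have width below 3. The upper and lower bounds meet at 3, so that is the treewidth.

3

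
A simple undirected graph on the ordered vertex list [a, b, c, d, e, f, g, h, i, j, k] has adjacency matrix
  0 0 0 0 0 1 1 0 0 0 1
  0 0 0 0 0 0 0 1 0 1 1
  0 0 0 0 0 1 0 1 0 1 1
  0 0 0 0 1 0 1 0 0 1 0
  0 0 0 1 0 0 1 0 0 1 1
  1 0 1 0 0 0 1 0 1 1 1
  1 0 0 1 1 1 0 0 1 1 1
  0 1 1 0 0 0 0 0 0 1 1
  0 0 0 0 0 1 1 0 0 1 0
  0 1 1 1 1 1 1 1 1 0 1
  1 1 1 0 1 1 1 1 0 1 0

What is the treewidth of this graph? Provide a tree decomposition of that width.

The largest bag has 4 vertices, giving width 3; this decomposition certifies tw(G) ≤ 3. On the other hand G contains the 4-clique {d, e, g, j}. A clique must lie in a single bag of any decomposition, so no decomposition can have width below 3. The upper and lower bounds meet at 3, so that is the treewidth.

Treewidth 3.
One optimal decomposition is:
Bags: B1 = {e, g, j, k}  B2 = {f, g, j, k}  B3 = {c, f, j, k}  B4 = {c, h, j, k}  B5 = {f, g, i, j}  B6 = {d, e, g, j}  B7 = {b, h, j, k}  B8 = {a, f, g, k}
Tree: B1–B2, B2–B3, B3–B4, B2–B5, B1–B6, B4–B7, B2–B8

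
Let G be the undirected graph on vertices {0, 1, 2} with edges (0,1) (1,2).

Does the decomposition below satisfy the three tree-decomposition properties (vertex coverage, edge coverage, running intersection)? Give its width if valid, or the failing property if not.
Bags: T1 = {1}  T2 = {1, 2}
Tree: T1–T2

No — vertex 0 appears in no bag.

A tree decomposition must satisfy three properties: every vertex lies in some bag; for every edge, both endpoints lie together in some bag; and for every vertex, the bags containing it form a connected subtree. Here vertex 0 appears in no bag, so the decomposition is invalid.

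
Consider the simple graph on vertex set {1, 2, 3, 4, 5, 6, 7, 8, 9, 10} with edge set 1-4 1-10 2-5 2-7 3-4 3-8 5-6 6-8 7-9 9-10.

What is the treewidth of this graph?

2

A width-2 tree decomposition is:
Bags: B1 = {2, 5, 7}  B2 = {5, 7, 9}  B3 = {5, 9, 10}  B4 = {1, 5, 10}  B5 = {1, 4, 5}  B6 = {3, 4, 5}  B7 = {3, 5, 8}  B8 = {5, 6, 8}
Tree: B1–B2, B2–B3, B3–B4, B4–B5, B5–B6, B6–B7, B7–B8
The largest bag has 3 vertices, giving width 2; this decomposition certifies tw(G) ≤ 2. Since 5–2–7–9–10–1–4–3–8–6–5 is a cycle in G, G is not acyclic. Forests are exactly the graphs of treewidth ≤ 1, so tw(G) ≥ 2. The upper and lower bounds meet at 2, so that is the treewidth.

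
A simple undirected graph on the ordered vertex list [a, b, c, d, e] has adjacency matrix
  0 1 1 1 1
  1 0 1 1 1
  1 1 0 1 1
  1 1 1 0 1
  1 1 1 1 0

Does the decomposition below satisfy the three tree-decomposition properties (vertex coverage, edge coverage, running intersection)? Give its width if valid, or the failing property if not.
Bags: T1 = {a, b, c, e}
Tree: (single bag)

A tree decomposition must satisfy three properties: every vertex lies in some bag; for every edge, both endpoints lie together in some bag; and for every vertex, the bags containing it form a connected subtree. Here vertex d appears in no bag, so the decomposition is invalid.

No — vertex d appears in no bag.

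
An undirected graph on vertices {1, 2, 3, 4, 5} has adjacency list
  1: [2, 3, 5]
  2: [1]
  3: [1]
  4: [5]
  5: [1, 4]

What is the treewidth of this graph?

1

A width-1 tree decomposition is:
Bags: B1 = {1, 5}  B2 = {1, 2}  B3 = {4, 5}  B4 = {1, 3}
Tree: B1–B2, B1–B3, B2–B4
Every bag has size at most 2, so the width is 2 − 1 = 1 and tw(G) ≤ 1. Since G has at least one edge (e.g. 1–5), it is not an edgeless graph, so tw(G) ≥ 1. Combining the bounds, tw(G) = 1.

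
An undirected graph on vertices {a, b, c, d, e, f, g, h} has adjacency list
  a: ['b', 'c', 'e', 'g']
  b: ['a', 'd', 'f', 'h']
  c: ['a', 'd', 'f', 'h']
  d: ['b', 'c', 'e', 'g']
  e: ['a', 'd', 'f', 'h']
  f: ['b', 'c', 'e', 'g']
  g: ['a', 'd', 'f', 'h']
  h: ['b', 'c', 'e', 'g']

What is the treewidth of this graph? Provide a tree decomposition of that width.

Every bag has size at most 5, so the width is 5 − 1 = 4 and tw(G) ≤ 4. For the lower bound: the 5 vertex sets {a,b}, {d,g}, {e,h}, {c}, {f} are disjoint, each induces a connected subgraph, and every pair is joined by at least one edge of G. Contracting each set to a single vertex therefore yields K_{5} as a minor, and since treewidth is minor-monotone, tw(G) ≥ tw(K_{5}) = 4. Therefore the treewidth is 4.

Treewidth 4.
One optimal decomposition is:
Bags: B1 = {a, b, c, e, g}  B2 = {b, c, d, e, g}  B3 = {b, c, e, g, h}  B4 = {b, c, e, f, g}
Tree: B1–B2, B2–B3, B3–B4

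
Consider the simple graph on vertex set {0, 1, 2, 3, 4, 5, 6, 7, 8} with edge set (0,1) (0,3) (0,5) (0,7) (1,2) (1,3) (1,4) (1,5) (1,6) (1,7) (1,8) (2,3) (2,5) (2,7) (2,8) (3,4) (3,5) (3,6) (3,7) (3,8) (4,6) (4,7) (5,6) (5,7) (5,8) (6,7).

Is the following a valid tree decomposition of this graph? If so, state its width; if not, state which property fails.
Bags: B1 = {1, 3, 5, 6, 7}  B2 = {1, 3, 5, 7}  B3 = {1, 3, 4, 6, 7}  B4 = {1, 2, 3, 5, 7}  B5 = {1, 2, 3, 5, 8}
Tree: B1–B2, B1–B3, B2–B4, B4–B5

A tree decomposition must satisfy three properties: every vertex lies in some bag; for every edge, both endpoints lie together in some bag; and for every vertex, the bags containing it form a connected subtree. Here vertex 0 appears in no bag, so the decomposition is invalid.

No — vertex 0 appears in no bag.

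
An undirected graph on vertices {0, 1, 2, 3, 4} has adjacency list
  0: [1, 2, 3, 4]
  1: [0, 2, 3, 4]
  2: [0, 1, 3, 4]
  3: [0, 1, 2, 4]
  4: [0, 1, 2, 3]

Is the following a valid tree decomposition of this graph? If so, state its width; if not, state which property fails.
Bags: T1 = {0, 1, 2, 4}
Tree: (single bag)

A tree decomposition must satisfy three properties: every vertex lies in some bag; for every edge, both endpoints lie together in some bag; and for every vertex, the bags containing it form a connected subtree. Here vertex 3 appears in no bag, so the decomposition is invalid.

No — vertex 3 appears in no bag.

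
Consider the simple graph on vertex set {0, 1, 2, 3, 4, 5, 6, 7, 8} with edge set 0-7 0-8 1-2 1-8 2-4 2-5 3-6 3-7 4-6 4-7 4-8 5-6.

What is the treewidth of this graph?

A width-3 tree decomposition is:
Bags: B1 = {0, 1, 7, 8}  B2 = {1, 4, 7, 8}  B3 = {1, 2, 4, 7}  B4 = {2, 3, 4, 7}  B5 = {2, 3, 4, 6}  B6 = {2, 3, 5, 6}
Tree: B1–B2, B2–B3, B3–B4, B4–B5, B5–B6
Every bag has size at most 4, so the width is 4 − 1 = 3 and tw(G) ≤ 3. For the lower bound: the 4 vertex sets {0,1,8}, {7}, {4}, {2,3,5,6} are disjoint, each induces a connected subgraph, and every pair is joined by at least one edge of G. Contracting each set to a single vertex therefore yields K_{4} as a minor, and since treewidth is minor-monotone, tw(G) ≥ tw(K_{4}) = 3. Hence tw(G) = 3 exactly.

3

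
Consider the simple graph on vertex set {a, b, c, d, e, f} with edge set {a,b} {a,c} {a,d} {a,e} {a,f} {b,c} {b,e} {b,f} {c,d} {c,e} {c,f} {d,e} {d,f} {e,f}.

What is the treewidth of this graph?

A width-4 tree decomposition is:
Bags: B1 = {a, b, c, e, f}  B2 = {a, c, d, e, f}
Tree: B1–B2
Each bag holds 5 vertices, so the decomposition has width 4, which upper-bounds the treewidth. For the lower bound, the 5 vertices {a, c, d, e, f} are pairwise adjacent, and any tree decomposition puts a clique entirely inside one bag — forcing width ≥ 4. Therefore the treewidth is 4.

4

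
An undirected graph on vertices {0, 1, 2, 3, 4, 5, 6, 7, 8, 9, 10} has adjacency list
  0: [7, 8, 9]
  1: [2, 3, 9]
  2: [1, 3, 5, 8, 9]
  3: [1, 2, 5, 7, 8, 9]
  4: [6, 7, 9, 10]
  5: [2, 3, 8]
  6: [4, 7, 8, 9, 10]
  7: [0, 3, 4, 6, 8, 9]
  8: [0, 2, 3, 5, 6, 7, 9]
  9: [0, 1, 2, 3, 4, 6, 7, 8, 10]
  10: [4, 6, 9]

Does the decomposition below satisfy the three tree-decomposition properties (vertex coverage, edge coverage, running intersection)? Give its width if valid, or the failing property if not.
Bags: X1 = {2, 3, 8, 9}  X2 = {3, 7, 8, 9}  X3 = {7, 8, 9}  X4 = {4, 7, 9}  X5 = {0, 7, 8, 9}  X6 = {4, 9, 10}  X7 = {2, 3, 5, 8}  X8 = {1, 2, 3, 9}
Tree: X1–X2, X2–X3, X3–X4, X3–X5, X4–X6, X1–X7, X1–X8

No — vertex 6 appears in no bag.

A tree decomposition must satisfy three properties: every vertex lies in some bag; for every edge, both endpoints lie together in some bag; and for every vertex, the bags containing it form a connected subtree. Here vertex 6 appears in no bag, so the decomposition is invalid.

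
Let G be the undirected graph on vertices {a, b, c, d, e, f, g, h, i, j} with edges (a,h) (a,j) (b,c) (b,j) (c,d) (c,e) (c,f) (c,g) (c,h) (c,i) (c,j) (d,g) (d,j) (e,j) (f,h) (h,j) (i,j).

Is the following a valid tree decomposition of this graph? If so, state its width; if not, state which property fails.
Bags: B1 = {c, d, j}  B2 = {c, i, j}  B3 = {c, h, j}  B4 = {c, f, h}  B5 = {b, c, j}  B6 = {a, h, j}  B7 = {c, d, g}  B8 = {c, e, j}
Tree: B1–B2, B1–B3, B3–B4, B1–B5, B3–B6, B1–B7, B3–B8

Vertex coverage: the bags together contain {a, b, c, d, e, f, g, h, i, j}, the full vertex set. Edge coverage: each edge of G has both endpoints in at least one bag. Running intersection: for every vertex, the bags containing it form a connected subtree. All three properties hold, so this is a valid tree decomposition of width max|bag| − 1 = 2, and hence tw(G) ≤ 2.

Yes; width 2.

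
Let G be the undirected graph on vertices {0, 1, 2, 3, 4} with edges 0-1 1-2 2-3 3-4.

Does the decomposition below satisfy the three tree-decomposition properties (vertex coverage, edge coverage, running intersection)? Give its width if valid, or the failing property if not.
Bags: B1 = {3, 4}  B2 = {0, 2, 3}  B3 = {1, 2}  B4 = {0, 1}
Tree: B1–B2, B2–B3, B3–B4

A tree decomposition must satisfy three properties: every vertex lies in some bag; for every edge, both endpoints lie together in some bag; and for every vertex, the bags containing it form a connected subtree. Here bags containing vertex 0 are not connected in the tree, so the decomposition is invalid.

No — bags containing vertex 0 are not connected in the tree.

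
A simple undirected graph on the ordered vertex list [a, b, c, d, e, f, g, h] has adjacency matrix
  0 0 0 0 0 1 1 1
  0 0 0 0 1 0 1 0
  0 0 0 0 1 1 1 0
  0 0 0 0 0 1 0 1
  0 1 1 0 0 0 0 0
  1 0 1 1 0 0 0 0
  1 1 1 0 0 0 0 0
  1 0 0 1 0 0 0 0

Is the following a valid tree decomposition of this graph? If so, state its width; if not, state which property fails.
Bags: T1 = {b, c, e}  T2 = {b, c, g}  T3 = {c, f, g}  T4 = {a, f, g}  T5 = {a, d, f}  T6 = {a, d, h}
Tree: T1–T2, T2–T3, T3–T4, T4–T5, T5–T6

Vertex coverage: the bags together contain {a, b, c, d, e, f, g, h}, the full vertex set. Edge coverage: each edge of G has both endpoints in at least one bag. Running intersection: for every vertex, the bags containing it form a connected subtree. All three properties hold, so this is a valid tree decomposition of width max|bag| − 1 = 2, and hence tw(G) ≤ 2.

Yes; width 2.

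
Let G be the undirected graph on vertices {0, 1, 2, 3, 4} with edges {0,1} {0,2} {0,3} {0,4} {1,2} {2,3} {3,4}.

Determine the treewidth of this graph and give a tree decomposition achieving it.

Treewidth 2.
One optimal decomposition is:
Bags: B1 = {0, 2, 3}  B2 = {0, 3, 4}  B3 = {0, 1, 2}
Tree: B1–B2, B1–B3

Every bag has size at most 3, so the width is 3 − 1 = 2 and tw(G) ≤ 2. For the lower bound, the 3 vertices {0, 1, 2} are pairwise adjacent, and any tree decomposition puts a clique entirely inside one bag — forcing width ≥ 2. Hence tw(G) = 2 exactly.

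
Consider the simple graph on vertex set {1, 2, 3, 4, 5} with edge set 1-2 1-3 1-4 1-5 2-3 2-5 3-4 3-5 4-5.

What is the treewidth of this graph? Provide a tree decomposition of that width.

Treewidth 3.
One such decomposition:
Bags: B1 = {1, 2, 3, 5}  B2 = {1, 3, 4, 5}
Tree: B1–B2

Each bag holds 4 vertices, so the decomposition has width 3, which upper-bounds the treewidth. Conversely, {1, 2, 3, 5} is a clique of size 4, and the vertices of any clique must share a bag in every tree decomposition; so some bag has ≥ 4 vertices and tw(G) ≥ 3. The upper and lower bounds meet at 3, so that is the treewidth.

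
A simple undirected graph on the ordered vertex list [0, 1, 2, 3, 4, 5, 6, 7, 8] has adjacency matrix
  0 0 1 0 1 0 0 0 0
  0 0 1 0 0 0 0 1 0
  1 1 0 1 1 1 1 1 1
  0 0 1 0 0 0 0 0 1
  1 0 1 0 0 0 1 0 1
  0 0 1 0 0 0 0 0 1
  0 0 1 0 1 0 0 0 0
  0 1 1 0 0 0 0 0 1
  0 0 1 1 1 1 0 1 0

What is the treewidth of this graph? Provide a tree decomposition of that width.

Treewidth 2.
Bags: B1 = {2, 7, 8}  B2 = {2, 4, 8}  B3 = {1, 2, 7}  B4 = {0, 2, 4}  B5 = {2, 3, 8}  B6 = {2, 4, 6}  B7 = {2, 5, 8}
Tree: B1–B2, B1–B3, B2–B4, B1–B5, B2–B6, B1–B7

The largest bag has 3 vertices, giving width 2; this decomposition certifies tw(G) ≤ 2. For the lower bound, the 3 vertices {0, 2, 4} are pairwise adjacent, and any tree decomposition puts a clique entirely inside one bag — forcing width ≥ 2. Hence tw(G) = 2 exactly.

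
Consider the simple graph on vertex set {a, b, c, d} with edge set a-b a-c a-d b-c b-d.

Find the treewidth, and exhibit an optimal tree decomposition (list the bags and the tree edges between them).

Treewidth 2.
One optimal decomposition is:
Bags: B1 = {a, b, d}  B2 = {a, b, c}
Tree: B1–B2

The largest bag has 3 vertices, giving width 2; this decomposition certifies tw(G) ≤ 2. For the lower bound, the 3 vertices {a, b, d} are pairwise adjacent, and any tree decomposition puts a clique entirely inside one bag — forcing width ≥ 2. Combining the bounds, tw(G) = 2.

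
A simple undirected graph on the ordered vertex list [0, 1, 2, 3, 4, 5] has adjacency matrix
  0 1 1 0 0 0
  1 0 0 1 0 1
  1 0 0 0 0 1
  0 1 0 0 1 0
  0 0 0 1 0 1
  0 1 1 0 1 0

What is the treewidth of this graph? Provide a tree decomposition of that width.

Treewidth 2.
One such decomposition:
Bags: B1 = {3, 4, 5}  B2 = {1, 3, 5}  B3 = {1, 2, 5}  B4 = {0, 1, 2}
Tree: B1–B2, B2–B3, B3–B4

The largest bag has 3 vertices, giving width 2; this decomposition certifies tw(G) ≤ 2. The edges 4–3–1–5–4 form a cycle, so G is not a tree and its treewidth is at least 2. The upper and lower bounds meet at 2, so that is the treewidth.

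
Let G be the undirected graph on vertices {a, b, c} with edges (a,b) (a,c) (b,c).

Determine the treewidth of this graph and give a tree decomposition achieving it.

With just one bag of size 3, the width is 3 − 1 = 2, so tw(G) ≤ 2. Conversely, {a, b, c} is a clique of size 3, and the vertices of any clique must share a bag in every tree decomposition; so some bag has ≥ 3 vertices and tw(G) ≥ 2. Combining the bounds, tw(G) = 2.

Treewidth 2.
Bags: B1 = {a, b, c}
Tree: (single bag)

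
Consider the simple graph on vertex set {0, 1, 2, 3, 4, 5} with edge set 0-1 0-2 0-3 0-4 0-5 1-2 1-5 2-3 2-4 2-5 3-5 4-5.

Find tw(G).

3

A width-3 tree decomposition is:
Bags: B1 = {0, 1, 2, 5}  B2 = {0, 2, 4, 5}  B3 = {0, 2, 3, 5}
Tree: B1–B2, B2–B3
Each bag holds 4 vertices, so the decomposition has width 3, which upper-bounds the treewidth. On the other hand G contains the 4-clique {0, 1, 2, 5}. A clique must lie in a single bag of any decomposition, so no decomposition can have width below 3. Combining the bounds, tw(G) = 3.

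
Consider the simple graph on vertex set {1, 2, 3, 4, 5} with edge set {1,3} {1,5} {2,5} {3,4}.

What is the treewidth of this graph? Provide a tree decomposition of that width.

Treewidth 1.
Bags: B1 = {3, 4}  B2 = {1, 3}  B3 = {1, 5}  B4 = {2, 5}
Tree: B1–B2, B2–B3, B3–B4

Every bag has size at most 2, so the width is 2 − 1 = 1 and tw(G) ≤ 1. G has an edge, so its treewidth is at least 1. Therefore the treewidth is 1.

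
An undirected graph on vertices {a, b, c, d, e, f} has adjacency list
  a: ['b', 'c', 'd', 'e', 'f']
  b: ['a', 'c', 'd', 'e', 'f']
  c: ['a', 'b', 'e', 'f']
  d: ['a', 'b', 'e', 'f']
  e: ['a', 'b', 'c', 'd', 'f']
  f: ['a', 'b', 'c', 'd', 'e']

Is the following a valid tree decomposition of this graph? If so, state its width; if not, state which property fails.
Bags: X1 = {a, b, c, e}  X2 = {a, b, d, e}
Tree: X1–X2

No — vertex f appears in no bag.

A tree decomposition must satisfy three properties: every vertex lies in some bag; for every edge, both endpoints lie together in some bag; and for every vertex, the bags containing it form a connected subtree. Here vertex f appears in no bag, so the decomposition is invalid.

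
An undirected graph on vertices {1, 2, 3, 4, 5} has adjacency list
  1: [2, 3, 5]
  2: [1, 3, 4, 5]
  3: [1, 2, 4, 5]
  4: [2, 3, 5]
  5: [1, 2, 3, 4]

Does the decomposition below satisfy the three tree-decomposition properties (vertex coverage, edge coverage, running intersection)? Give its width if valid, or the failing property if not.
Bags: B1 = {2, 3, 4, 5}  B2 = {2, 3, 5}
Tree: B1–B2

No — vertex 1 appears in no bag.

A tree decomposition must satisfy three properties: every vertex lies in some bag; for every edge, both endpoints lie together in some bag; and for every vertex, the bags containing it form a connected subtree. Here vertex 1 appears in no bag, so the decomposition is invalid.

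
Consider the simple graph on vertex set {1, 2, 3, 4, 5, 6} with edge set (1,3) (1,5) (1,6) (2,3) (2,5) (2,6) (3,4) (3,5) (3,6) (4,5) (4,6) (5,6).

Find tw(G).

3

A width-3 tree decomposition is:
Bags: B1 = {1, 3, 5, 6}  B2 = {3, 4, 5, 6}  B3 = {2, 3, 5, 6}
Tree: B1–B2, B2–B3
The largest bag has 4 vertices, giving width 3; this decomposition certifies tw(G) ≤ 3. On the other hand G contains the 4-clique {1, 3, 5, 6}. A clique must lie in a single bag of any decomposition, so no decomposition can have width below 3. Therefore the treewidth is 3.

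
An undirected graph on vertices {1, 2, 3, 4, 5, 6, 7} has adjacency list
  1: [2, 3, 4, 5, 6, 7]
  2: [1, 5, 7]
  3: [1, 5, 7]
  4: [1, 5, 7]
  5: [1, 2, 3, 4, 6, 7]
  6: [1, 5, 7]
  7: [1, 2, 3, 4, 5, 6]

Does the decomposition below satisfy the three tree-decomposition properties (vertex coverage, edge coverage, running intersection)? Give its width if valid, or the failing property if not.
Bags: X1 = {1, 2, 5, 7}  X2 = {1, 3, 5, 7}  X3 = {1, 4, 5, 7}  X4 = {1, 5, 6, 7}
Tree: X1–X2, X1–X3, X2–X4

Every vertex of G appears in some bag (union = {1, 2, 3, 4, 5, 6, 7}); every edge is covered by a bag; and for each vertex v the set of bags containing v is connected in the bag tree. The decomposition is therefore valid. The largest bag has 4 vertices, so the width is 3.

Yes; width 3.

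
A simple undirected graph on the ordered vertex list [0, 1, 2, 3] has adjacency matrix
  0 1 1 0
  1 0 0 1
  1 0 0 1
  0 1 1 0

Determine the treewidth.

A width-2 tree decomposition is:
Bags: B1 = {1, 2, 3}  B2 = {0, 1, 2}
Tree: B1–B2
Each bag holds 3 vertices, so the decomposition has width 2, which upper-bounds the treewidth. Since 1–3–2–0–1 is a cycle in G, G is not acyclic. Forests are exactly the graphs of treewidth ≤ 1, so tw(G) ≥ 2. Hence tw(G) = 2 exactly.

2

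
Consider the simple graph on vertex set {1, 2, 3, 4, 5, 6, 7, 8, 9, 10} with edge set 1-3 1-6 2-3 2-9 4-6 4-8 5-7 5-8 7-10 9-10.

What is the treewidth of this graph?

2

A width-2 tree decomposition is:
Bags: B1 = {2, 3, 9}  B2 = {3, 9, 10}  B3 = {3, 7, 10}  B4 = {3, 5, 7}  B5 = {3, 5, 8}  B6 = {3, 4, 8}  B7 = {3, 4, 6}  B8 = {1, 3, 6}
Tree: B1–B2, B2–B3, B3–B4, B4–B5, B5–B6, B6–B7, B7–B8
Every bag has size at most 3, so the width is 3 − 1 = 2 and tw(G) ≤ 2. The edges 3–2–9–10–7–5–8–4–6–1–3 form a cycle, so G is not a tree and its treewidth is at least 2. Hence tw(G) = 2 exactly.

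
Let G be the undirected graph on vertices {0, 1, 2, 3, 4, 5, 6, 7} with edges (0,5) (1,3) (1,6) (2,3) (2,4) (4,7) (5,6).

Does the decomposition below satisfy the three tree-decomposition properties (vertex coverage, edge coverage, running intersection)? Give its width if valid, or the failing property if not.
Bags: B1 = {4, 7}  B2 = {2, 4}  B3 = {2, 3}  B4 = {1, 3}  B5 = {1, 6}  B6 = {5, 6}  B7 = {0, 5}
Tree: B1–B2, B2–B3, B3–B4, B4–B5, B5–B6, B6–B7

Vertex coverage: the bags together contain {0, 1, 2, 3, 4, 5, 6, 7}, the full vertex set. Edge coverage: each edge of G has both endpoints in at least one bag. Running intersection: for every vertex, the bags containing it form a connected subtree. All three properties hold, so this is a valid tree decomposition of width max|bag| − 1 = 1, and hence tw(G) ≤ 1.

Yes; width 1.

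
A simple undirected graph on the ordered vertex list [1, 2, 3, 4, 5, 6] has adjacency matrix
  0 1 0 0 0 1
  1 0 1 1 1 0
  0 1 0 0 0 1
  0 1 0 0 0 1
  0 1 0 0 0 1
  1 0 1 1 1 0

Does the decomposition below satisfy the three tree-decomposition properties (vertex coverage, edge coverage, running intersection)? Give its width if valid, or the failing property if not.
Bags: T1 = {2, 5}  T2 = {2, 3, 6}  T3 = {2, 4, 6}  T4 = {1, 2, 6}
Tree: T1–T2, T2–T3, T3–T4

No — edge (6,5) lies in no bag.

A tree decomposition must satisfy three properties: every vertex lies in some bag; for every edge, both endpoints lie together in some bag; and for every vertex, the bags containing it form a connected subtree. Here edge (6,5) lies in no bag, so the decomposition is invalid.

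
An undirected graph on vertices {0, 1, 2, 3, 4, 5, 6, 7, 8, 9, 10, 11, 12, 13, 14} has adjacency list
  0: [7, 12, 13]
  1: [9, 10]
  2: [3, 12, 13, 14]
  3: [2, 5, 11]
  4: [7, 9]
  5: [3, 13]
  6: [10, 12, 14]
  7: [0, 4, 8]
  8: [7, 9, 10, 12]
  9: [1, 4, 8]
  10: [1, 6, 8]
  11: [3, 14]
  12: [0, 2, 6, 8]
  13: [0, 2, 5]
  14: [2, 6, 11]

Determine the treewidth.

3

A width-3 tree decomposition is:
Bags: B1 = {1, 4, 7, 9}  B2 = {1, 7, 8, 9}  B3 = {1, 7, 8, 10}  B4 = {0, 7, 8, 10}  B5 = {0, 8, 10, 12}  B6 = {0, 6, 10, 12}  B7 = {0, 6, 12, 13}  B8 = {2, 6, 12, 13}  B9 = {2, 6, 13, 14}  B10 = {2, 5, 13, 14}  B11 = {2, 3, 5, 14}  B12 = {3, 5, 11, 14}
Tree: B1–B2, B2–B3, B3–B4, B4–B5, B5–B6, B6–B7, B7–B8, B8–B9, B9–B10, B10–B11, B11–B12
Each bag holds 4 vertices, so the decomposition has width 3, which upper-bounds the treewidth. For the lower bound: the 4 vertex sets {1,4,9}, {7}, {8}, {0,6,10,12} are disjoint, each induces a connected subgraph, and every pair is joined by at least one edge of G. Contracting each set to a single vertex therefore yields K_{4} as a minor, and since treewidth is minor-monotone, tw(G) ≥ tw(K_{4}) = 3. Hence tw(G) = 3 exactly.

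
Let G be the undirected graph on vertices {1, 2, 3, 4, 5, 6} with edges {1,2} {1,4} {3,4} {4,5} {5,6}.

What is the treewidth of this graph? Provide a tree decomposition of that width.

Each bag holds 2 vertices, so the decomposition has width 1, which upper-bounds the treewidth. Any graph with an edge has treewidth ≥ 1, and G has the edge 1–2. The upper and lower bounds meet at 1, so that is the treewidth.

Treewidth 1.
One such decomposition:
Bags: B1 = {1, 2}  B2 = {1, 4}  B3 = {3, 4}  B4 = {4, 5}  B5 = {5, 6}
Tree: B1–B2, B2–B3, B2–B4, B4–B5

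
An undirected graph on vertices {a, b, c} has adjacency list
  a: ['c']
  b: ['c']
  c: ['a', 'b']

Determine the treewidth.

A width-1 tree decomposition is:
Bags: B1 = {b, c}  B2 = {a, c}
Tree: B1–B2
Each bag holds 2 vertices, so the decomposition has width 1, which upper-bounds the treewidth. G has an edge, so its treewidth is at least 1. Combining the bounds, tw(G) = 1.

1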